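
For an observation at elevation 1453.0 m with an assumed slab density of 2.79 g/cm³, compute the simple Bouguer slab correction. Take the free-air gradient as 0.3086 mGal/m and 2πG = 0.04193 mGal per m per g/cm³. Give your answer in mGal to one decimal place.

Bouguer slab correction = 0.04193 × 2.79 × 1453.0 = 170.0 mGal

170.0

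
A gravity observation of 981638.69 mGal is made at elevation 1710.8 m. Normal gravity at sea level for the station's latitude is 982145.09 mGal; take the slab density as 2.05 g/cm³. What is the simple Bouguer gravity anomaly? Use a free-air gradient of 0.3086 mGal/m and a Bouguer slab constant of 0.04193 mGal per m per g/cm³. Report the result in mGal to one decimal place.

-125.5

Free-air correction = 0.3086 × 1710.8 = 527.95 mGal
Free-air anomaly = 981638.69 − 982145.09 + (527.95) = 21.55 mGal
Bouguer slab correction = 0.04193 × 2.05 × 1710.8 = 147.05 mGal
Simple Bouguer anomaly = 21.55 − (147.05) = -125.50 mGal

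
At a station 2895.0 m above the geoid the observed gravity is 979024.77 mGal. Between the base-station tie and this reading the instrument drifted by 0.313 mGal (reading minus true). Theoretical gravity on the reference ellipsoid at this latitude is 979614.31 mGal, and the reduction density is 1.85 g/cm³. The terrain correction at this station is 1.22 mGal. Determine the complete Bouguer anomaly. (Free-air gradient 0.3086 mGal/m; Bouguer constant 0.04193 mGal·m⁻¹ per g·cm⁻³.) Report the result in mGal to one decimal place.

80.2

Drift-corrected reading = 979024.77 − (0.313) = 979024.457 mGal
Free-air correction = 0.3086 × 2895.0 = 893.40 mGal
Free-air anomaly = 979024.457 − 979614.31 + (893.40) = 303.547 mGal
Bouguer slab correction = 0.04193 × 1.85 × 2895.0 = 224.57 mGal
Simple Bouguer anomaly = 303.547 − (224.57) = 78.977 mGal
Complete Bouguer anomaly = 78.977 + 1.22 = 80.197 mGal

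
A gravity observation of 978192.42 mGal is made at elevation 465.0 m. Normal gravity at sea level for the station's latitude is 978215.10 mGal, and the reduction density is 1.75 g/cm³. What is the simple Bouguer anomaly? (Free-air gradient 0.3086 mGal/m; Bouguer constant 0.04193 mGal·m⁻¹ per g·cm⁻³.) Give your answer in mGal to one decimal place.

86.7

Free-air correction = 0.3086 × 465.0 = 143.50 mGal
Free-air anomaly = 978192.42 − 978215.10 + (143.50) = 120.82 mGal
Bouguer slab correction = 0.04193 × 1.75 × 465.0 = 34.12 mGal
Simple Bouguer anomaly = 120.82 − (34.12) = 86.70 mGal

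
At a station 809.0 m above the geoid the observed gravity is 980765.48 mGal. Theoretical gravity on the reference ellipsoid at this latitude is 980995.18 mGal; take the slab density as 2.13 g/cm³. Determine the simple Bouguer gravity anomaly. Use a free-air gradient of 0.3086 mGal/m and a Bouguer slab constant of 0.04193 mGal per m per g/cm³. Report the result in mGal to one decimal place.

-52.3

Free-air correction = 0.3086 × 809.0 = 249.66 mGal
Free-air anomaly = 980765.48 − 980995.18 + (249.66) = 19.96 mGal
Bouguer slab correction = 0.04193 × 2.13 × 809.0 = 72.25 mGal
Simple Bouguer anomaly = 19.96 − (72.25) = -52.29 mGal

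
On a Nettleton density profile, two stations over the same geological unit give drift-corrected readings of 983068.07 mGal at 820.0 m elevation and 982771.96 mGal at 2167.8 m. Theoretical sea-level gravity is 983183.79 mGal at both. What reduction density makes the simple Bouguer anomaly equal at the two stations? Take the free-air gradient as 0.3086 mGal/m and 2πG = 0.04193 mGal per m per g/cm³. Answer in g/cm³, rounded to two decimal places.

2.12

Δg_obs = 982771.96 − 983068.07 = -296.11 mGal over Δh = 2167.8 − 820.0 = 1347.8 m
Equal Bouguer anomalies ⇒ Δg_obs + (0.3086 − 0.04193ρ)·Δh = 0
0.3086 − 0.04193ρ = −Δg_obs/Δh = 0.21970
ρ = (0.3086 − 0.21970) / 0.04193 = 2.12 g/cm³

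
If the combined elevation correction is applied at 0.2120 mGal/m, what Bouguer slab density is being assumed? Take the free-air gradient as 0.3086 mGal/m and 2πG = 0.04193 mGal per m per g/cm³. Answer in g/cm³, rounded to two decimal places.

2.30

0.2120 = 0.3086 − 0.04193 × ρ
ρ = (0.3086 − 0.2120) / 0.04193 = 2.30 g/cm³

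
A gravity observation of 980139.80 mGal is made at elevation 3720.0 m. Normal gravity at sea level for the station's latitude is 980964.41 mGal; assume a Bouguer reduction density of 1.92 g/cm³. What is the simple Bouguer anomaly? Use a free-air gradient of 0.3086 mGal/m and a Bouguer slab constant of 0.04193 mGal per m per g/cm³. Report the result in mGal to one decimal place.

Free-air correction = 0.3086 × 3720.0 = 1147.99 mGal
Free-air anomaly = 980139.80 − 980964.41 + (1147.99) = 323.38 mGal
Bouguer slab correction = 0.04193 × 1.92 × 3720.0 = 299.48 mGal
Simple Bouguer anomaly = 323.38 − (299.48) = 23.90 mGal

23.9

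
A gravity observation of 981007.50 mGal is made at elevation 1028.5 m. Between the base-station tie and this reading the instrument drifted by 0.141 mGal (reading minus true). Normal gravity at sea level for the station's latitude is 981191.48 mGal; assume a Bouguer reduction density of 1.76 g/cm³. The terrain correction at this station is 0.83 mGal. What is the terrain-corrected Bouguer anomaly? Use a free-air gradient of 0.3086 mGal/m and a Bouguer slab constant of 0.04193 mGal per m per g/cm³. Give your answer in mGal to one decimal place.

Drift-corrected reading = 981007.50 − (0.141) = 981007.359 mGal
Free-air correction = 0.3086 × 1028.5 = 317.40 mGal
Free-air anomaly = 981007.359 − 981191.48 + (317.40) = 133.279 mGal
Bouguer slab correction = 0.04193 × 1.76 × 1028.5 = 75.90 mGal
Simple Bouguer anomaly = 133.279 − (75.90) = 57.379 mGal
Complete Bouguer anomaly = 57.379 + 0.83 = 58.209 mGal

58.2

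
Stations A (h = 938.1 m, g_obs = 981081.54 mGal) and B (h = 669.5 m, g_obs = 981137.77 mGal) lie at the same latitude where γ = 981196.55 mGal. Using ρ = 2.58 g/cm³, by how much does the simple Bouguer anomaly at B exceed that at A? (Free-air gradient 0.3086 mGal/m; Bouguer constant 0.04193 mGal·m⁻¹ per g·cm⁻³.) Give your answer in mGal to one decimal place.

2.4

Δg_SB(A) = 981081.54 − 981196.55 + 0.3086×938.1 − 0.04193×2.58×938.1 = 73.00 mGal
Δg_SB(B) = 981137.77 − 981196.55 + 0.3086×669.5 − 0.04193×2.58×669.5 = 75.40 mGal
Difference = 75.40 − (73.00) = 2.40 mGal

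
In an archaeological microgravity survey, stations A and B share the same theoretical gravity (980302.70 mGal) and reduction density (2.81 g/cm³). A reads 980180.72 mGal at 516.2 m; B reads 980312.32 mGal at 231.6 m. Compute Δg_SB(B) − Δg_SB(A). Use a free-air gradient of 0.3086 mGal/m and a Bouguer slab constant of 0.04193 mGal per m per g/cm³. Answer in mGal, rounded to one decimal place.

77.3

Δg_SB(A) = 980180.72 − 980302.70 + 0.3086×516.2 − 0.04193×2.81×516.2 = -23.50 mGal
Δg_SB(B) = 980312.32 − 980302.70 + 0.3086×231.6 − 0.04193×2.81×231.6 = 53.80 mGal
Difference = 53.80 − (-23.50) = 77.30 mGal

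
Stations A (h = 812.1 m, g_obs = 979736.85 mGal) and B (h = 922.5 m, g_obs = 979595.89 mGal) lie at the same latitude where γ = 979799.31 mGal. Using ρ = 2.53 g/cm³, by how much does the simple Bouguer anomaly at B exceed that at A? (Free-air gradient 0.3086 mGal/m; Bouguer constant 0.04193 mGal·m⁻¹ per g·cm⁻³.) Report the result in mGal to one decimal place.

-118.6

Δg_SB(A) = 979736.85 − 979799.31 + 0.3086×812.1 − 0.04193×2.53×812.1 = 102.00 mGal
Δg_SB(B) = 979595.89 − 979799.31 + 0.3086×922.5 − 0.04193×2.53×922.5 = -16.60 mGal
Difference = -16.60 − (102.00) = -118.60 mGal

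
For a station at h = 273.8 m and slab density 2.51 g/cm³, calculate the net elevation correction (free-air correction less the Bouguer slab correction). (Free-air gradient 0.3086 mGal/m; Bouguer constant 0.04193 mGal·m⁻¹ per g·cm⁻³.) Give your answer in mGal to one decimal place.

Combined gradient = 0.3086 − 0.04193 × 2.51 = 0.2033557 mGal/m
Combined elevation correction = 0.2033557 × 273.8 = 55.7 mGal

55.7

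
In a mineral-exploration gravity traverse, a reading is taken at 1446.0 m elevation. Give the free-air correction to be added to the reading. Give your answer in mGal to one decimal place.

446.2

Free-air correction = 0.3086 × 1446.0 = 446.2 mGal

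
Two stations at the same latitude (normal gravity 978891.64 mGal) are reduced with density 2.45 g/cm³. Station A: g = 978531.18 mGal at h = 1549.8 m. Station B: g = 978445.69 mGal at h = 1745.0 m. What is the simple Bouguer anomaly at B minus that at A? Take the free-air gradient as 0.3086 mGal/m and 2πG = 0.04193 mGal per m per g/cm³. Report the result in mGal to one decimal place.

-45.3

Δg_SB(A) = 978531.18 − 978891.64 + 0.3086×1549.8 − 0.04193×2.45×1549.8 = -41.40 mGal
Δg_SB(B) = 978445.69 − 978891.64 + 0.3086×1745.0 − 0.04193×2.45×1745.0 = -86.70 mGal
Difference = -86.70 − (-41.40) = -45.30 mGal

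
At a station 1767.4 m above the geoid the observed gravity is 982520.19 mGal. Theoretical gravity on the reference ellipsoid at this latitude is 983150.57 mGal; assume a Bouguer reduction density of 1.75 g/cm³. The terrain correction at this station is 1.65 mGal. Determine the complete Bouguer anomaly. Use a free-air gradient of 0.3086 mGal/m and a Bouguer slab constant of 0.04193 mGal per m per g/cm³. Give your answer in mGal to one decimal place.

Free-air correction = 0.3086 × 1767.4 = 545.42 mGal
Free-air anomaly = 982520.19 − 983150.57 + (545.42) = -84.96 mGal
Bouguer slab correction = 0.04193 × 1.75 × 1767.4 = 129.69 mGal
Simple Bouguer anomaly = -84.96 − (129.69) = -214.65 mGal
Complete Bouguer anomaly = -214.65 + 1.65 = -213.00 mGal

-213.0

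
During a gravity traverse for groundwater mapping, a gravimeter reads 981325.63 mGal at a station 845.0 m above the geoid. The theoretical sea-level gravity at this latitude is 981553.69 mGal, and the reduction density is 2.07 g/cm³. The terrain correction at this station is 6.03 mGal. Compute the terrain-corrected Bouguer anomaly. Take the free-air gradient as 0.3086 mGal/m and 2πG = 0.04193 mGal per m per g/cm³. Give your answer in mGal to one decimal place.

Free-air correction = 0.3086 × 845.0 = 260.77 mGal
Free-air anomaly = 981325.63 − 981553.69 + (260.77) = 32.71 mGal
Bouguer slab correction = 0.04193 × 2.07 × 845.0 = 73.34 mGal
Simple Bouguer anomaly = 32.71 − (73.34) = -40.63 mGal
Complete Bouguer anomaly = -40.63 + 6.03 = -34.60 mGal

-34.6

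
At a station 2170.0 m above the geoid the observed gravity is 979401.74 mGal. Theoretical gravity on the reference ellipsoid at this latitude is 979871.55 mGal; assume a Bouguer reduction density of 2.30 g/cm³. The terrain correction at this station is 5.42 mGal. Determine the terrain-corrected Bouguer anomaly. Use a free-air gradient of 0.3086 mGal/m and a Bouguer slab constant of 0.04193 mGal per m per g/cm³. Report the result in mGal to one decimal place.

-4.0

Free-air correction = 0.3086 × 2170.0 = 669.66 mGal
Free-air anomaly = 979401.74 − 979871.55 + (669.66) = 199.85 mGal
Bouguer slab correction = 0.04193 × 2.30 × 2170.0 = 209.27 mGal
Simple Bouguer anomaly = 199.85 − (209.27) = -9.42 mGal
Complete Bouguer anomaly = -9.42 + 5.42 = -4.00 mGal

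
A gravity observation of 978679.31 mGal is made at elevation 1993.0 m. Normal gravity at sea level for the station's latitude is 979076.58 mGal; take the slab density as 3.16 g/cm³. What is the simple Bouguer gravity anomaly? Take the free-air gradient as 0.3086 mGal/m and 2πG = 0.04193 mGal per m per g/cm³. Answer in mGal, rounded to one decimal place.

-46.3

Free-air correction = 0.3086 × 1993.0 = 615.04 mGal
Free-air anomaly = 978679.31 − 979076.58 + (615.04) = 217.77 mGal
Bouguer slab correction = 0.04193 × 3.16 × 1993.0 = 264.07 mGal
Simple Bouguer anomaly = 217.77 − (264.07) = -46.30 mGal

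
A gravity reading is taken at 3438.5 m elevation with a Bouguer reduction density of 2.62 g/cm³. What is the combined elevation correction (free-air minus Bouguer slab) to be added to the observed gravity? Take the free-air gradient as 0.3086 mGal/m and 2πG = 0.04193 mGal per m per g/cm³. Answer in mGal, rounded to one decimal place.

Combined gradient = 0.3086 − 0.04193 × 2.62 = 0.1987434 mGal/m
Combined elevation correction = 0.1987434 × 3438.5 = 683.4 mGal

683.4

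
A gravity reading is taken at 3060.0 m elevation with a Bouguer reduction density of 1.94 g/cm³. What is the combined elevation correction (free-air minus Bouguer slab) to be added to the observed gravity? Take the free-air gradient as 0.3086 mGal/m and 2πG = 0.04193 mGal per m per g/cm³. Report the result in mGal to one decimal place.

Combined gradient = 0.3086 − 0.04193 × 1.94 = 0.2272558 mGal/m
Combined elevation correction = 0.2272558 × 3060.0 = 695.4 mGal

695.4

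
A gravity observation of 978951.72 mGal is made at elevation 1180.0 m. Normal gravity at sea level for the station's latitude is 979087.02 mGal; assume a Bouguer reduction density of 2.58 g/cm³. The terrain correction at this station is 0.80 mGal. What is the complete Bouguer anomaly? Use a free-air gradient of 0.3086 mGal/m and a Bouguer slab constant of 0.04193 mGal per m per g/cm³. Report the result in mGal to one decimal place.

102.0

Free-air correction = 0.3086 × 1180.0 = 364.15 mGal
Free-air anomaly = 978951.72 − 979087.02 + (364.15) = 228.85 mGal
Bouguer slab correction = 0.04193 × 2.58 × 1180.0 = 127.65 mGal
Simple Bouguer anomaly = 228.85 − (127.65) = 101.20 mGal
Complete Bouguer anomaly = 101.20 + 0.80 = 102.00 mGal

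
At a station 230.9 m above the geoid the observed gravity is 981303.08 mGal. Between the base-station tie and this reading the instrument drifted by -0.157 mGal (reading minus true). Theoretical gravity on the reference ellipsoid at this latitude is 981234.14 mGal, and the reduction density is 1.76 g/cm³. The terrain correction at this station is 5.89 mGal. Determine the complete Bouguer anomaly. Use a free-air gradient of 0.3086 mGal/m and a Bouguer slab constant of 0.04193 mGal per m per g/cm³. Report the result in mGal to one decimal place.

129.2

Drift-corrected reading = 981303.08 − (-0.157) = 981303.237 mGal
Free-air correction = 0.3086 × 230.9 = 71.26 mGal
Free-air anomaly = 981303.237 − 981234.14 + (71.26) = 140.357 mGal
Bouguer slab correction = 0.04193 × 1.76 × 230.9 = 17.04 mGal
Simple Bouguer anomaly = 140.357 − (17.04) = 123.317 mGal
Complete Bouguer anomaly = 123.317 + 5.89 = 129.207 mGal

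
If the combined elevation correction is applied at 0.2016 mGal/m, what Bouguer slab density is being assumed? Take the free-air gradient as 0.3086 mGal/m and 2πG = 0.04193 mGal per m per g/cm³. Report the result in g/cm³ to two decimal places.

0.2016 = 0.3086 − 0.04193 × ρ
ρ = (0.3086 − 0.2016) / 0.04193 = 2.55 g/cm³

2.55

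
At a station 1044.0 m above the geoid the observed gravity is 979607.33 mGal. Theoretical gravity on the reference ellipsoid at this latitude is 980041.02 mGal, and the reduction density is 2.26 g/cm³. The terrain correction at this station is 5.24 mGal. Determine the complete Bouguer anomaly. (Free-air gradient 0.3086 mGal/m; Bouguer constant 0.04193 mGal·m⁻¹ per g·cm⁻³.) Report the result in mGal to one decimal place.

Free-air correction = 0.3086 × 1044.0 = 322.18 mGal
Free-air anomaly = 979607.33 − 980041.02 + (322.18) = -111.51 mGal
Bouguer slab correction = 0.04193 × 2.26 × 1044.0 = 98.93 mGal
Simple Bouguer anomaly = -111.51 − (98.93) = -210.44 mGal
Complete Bouguer anomaly = -210.44 + 5.24 = -205.20 mGal

-205.2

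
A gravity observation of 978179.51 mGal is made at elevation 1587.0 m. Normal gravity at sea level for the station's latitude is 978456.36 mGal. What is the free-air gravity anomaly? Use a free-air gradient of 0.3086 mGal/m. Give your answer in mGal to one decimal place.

Free-air correction = 0.3086 × 1587.0 = 489.75 mGal
Free-air anomaly = 978179.51 − 978456.36 + (489.75) = 212.90 mGal

212.9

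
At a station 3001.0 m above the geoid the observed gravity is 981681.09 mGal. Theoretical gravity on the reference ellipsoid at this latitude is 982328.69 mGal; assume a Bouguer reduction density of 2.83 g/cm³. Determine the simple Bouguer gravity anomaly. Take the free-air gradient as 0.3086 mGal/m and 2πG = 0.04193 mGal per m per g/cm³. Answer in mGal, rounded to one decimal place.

Free-air correction = 0.3086 × 3001.0 = 926.11 mGal
Free-air anomaly = 981681.09 − 982328.69 + (926.11) = 278.51 mGal
Bouguer slab correction = 0.04193 × 2.83 × 3001.0 = 356.10 mGal
Simple Bouguer anomaly = 278.51 − (356.10) = -77.59 mGal

-77.6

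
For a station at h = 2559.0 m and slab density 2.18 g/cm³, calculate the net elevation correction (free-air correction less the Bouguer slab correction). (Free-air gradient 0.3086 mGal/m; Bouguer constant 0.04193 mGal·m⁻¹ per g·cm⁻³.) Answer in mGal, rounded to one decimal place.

555.8

Combined gradient = 0.3086 − 0.04193 × 2.18 = 0.2171926 mGal/m
Combined elevation correction = 0.2171926 × 2559.0 = 555.8 mGal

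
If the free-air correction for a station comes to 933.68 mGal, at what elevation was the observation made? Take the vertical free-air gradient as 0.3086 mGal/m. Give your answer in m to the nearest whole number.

3026

h = 933.68 / 0.3086 = 3025.53 m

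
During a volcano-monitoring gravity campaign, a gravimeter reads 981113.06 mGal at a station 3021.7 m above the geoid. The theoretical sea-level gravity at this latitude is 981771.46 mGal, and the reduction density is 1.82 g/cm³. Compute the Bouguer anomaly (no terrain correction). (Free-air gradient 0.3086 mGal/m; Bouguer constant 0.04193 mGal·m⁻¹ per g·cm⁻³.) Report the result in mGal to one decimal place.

Free-air correction = 0.3086 × 3021.7 = 932.50 mGal
Free-air anomaly = 981113.06 − 981771.46 + (932.50) = 274.10 mGal
Bouguer slab correction = 0.04193 × 1.82 × 3021.7 = 230.59 mGal
Simple Bouguer anomaly = 274.10 − (230.59) = 43.51 mGal

43.5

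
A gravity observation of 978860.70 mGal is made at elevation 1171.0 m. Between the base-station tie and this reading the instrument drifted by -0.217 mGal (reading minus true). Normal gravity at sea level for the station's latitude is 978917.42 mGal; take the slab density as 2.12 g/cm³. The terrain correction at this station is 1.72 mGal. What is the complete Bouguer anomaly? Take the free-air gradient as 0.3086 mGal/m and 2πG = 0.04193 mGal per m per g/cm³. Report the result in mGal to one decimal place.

Drift-corrected reading = 978860.70 − (-0.217) = 978860.917 mGal
Free-air correction = 0.3086 × 1171.0 = 361.37 mGal
Free-air anomaly = 978860.917 − 978917.42 + (361.37) = 304.867 mGal
Bouguer slab correction = 0.04193 × 2.12 × 1171.0 = 104.09 mGal
Simple Bouguer anomaly = 304.867 − (104.09) = 200.777 mGal
Complete Bouguer anomaly = 200.777 + 1.72 = 202.497 mGal

202.5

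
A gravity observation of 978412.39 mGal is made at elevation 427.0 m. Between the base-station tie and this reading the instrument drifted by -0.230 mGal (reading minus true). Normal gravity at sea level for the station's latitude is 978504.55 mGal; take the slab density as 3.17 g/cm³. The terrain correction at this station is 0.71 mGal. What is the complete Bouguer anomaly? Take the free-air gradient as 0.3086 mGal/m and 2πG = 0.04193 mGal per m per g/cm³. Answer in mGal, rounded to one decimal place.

Drift-corrected reading = 978412.39 − (-0.230) = 978412.620 mGal
Free-air correction = 0.3086 × 427.0 = 131.77 mGal
Free-air anomaly = 978412.620 − 978504.55 + (131.77) = 39.840 mGal
Bouguer slab correction = 0.04193 × 3.17 × 427.0 = 56.76 mGal
Simple Bouguer anomaly = 39.840 − (56.76) = -16.920 mGal
Complete Bouguer anomaly = -16.920 + 0.71 = -16.210 mGal

-16.2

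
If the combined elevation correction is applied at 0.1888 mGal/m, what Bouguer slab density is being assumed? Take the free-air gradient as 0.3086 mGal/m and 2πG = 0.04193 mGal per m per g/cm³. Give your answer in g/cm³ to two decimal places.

2.86

0.1888 = 0.3086 − 0.04193 × ρ
ρ = (0.3086 − 0.1888) / 0.04193 = 2.86 g/cm³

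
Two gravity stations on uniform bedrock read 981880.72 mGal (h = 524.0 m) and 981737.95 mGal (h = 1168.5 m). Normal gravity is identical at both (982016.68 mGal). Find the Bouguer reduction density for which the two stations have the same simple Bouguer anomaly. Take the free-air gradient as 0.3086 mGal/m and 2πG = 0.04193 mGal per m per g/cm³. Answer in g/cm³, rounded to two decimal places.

2.08

Δg_obs = 981737.95 − 981880.72 = -142.77 mGal over Δh = 1168.5 − 524.0 = 644.5 m
Equal Bouguer anomalies ⇒ Δg_obs + (0.3086 − 0.04193ρ)·Δh = 0
0.3086 − 0.04193ρ = −Δg_obs/Δh = 0.22152
ρ = (0.3086 − 0.22152) / 0.04193 = 2.08 g/cm³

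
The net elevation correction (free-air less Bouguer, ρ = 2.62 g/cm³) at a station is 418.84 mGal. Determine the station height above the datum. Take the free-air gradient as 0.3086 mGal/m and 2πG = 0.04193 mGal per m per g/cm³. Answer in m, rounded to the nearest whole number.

Combined gradient = 0.3086 − 0.04193 × 2.62 = 0.1987434 mGal/m
h = 418.84 / 0.1987434 = 2107.44 m

2107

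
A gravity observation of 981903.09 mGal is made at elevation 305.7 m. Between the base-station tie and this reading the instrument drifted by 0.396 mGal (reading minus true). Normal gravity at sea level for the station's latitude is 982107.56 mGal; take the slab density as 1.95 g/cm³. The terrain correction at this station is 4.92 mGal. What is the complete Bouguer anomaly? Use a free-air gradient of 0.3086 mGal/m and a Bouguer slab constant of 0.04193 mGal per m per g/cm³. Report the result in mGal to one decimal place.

Drift-corrected reading = 981903.09 − (0.396) = 981902.694 mGal
Free-air correction = 0.3086 × 305.7 = 94.34 mGal
Free-air anomaly = 981902.694 − 982107.56 + (94.34) = -110.526 mGal
Bouguer slab correction = 0.04193 × 1.95 × 305.7 = 25.00 mGal
Simple Bouguer anomaly = -110.526 − (25.00) = -135.526 mGal
Complete Bouguer anomaly = -135.526 + 4.92 = -130.606 mGal

-130.6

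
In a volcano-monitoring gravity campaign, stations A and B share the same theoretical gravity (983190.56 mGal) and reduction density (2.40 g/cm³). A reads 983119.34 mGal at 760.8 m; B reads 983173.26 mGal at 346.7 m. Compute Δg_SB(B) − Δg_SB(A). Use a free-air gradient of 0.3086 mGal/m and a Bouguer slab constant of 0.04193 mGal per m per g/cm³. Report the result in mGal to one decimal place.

Δg_SB(A) = 983119.34 − 983190.56 + 0.3086×760.8 − 0.04193×2.40×760.8 = 87.00 mGal
Δg_SB(B) = 983173.26 − 983190.56 + 0.3086×346.7 − 0.04193×2.40×346.7 = 54.80 mGal
Difference = 54.80 − (87.00) = -32.20 mGal

-32.2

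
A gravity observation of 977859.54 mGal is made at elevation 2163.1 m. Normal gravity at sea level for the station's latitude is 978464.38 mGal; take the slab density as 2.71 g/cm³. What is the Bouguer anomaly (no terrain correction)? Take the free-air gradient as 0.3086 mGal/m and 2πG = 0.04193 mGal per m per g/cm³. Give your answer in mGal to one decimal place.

Free-air correction = 0.3086 × 2163.1 = 667.53 mGal
Free-air anomaly = 977859.54 − 978464.38 + (667.53) = 62.69 mGal
Bouguer slab correction = 0.04193 × 2.71 × 2163.1 = 245.79 mGal
Simple Bouguer anomaly = 62.69 − (245.79) = -183.10 mGal

-183.1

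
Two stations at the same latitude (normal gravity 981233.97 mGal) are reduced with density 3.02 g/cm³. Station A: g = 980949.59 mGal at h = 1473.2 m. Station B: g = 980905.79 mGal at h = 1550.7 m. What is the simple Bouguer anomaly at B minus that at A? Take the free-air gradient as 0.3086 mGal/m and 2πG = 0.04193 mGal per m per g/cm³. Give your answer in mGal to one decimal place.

Δg_SB(A) = 980949.59 − 981233.97 + 0.3086×1473.2 − 0.04193×3.02×1473.2 = -16.30 mGal
Δg_SB(B) = 980905.79 − 981233.97 + 0.3086×1550.7 − 0.04193×3.02×1550.7 = -46.00 mGal
Difference = -46.00 − (-16.30) = -29.70 mGal

-29.7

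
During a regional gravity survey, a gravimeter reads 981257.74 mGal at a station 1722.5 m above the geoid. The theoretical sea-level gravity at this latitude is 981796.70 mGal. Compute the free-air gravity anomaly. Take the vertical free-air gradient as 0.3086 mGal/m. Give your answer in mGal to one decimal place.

-7.4

Free-air correction = 0.3086 × 1722.5 = 531.56 mGal
Free-air anomaly = 981257.74 − 981796.70 + (531.56) = -7.40 mGal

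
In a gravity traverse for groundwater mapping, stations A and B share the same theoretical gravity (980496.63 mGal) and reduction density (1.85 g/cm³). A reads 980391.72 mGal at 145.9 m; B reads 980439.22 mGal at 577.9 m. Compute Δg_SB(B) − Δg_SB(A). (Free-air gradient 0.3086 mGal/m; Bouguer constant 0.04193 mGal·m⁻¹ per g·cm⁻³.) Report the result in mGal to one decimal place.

Δg_SB(A) = 980391.72 − 980496.63 + 0.3086×145.9 − 0.04193×1.85×145.9 = -71.20 mGal
Δg_SB(B) = 980439.22 − 980496.63 + 0.3086×577.9 − 0.04193×1.85×577.9 = 76.10 mGal
Difference = 76.10 − (-71.20) = 147.30 mGal

147.3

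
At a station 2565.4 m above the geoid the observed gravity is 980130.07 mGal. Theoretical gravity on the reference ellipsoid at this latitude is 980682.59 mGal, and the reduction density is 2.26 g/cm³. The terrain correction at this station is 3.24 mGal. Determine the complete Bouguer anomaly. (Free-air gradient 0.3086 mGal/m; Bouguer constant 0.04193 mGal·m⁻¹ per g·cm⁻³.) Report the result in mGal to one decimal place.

Free-air correction = 0.3086 × 2565.4 = 791.68 mGal
Free-air anomaly = 980130.07 − 980682.59 + (791.68) = 239.16 mGal
Bouguer slab correction = 0.04193 × 2.26 × 2565.4 = 243.10 mGal
Simple Bouguer anomaly = 239.16 − (243.10) = -3.94 mGal
Complete Bouguer anomaly = -3.94 + 3.24 = -0.70 mGal

-0.7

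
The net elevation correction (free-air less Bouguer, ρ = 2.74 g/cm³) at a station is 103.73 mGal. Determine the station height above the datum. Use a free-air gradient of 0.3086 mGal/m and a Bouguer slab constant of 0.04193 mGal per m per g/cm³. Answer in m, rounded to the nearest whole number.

Combined gradient = 0.3086 − 0.04193 × 2.74 = 0.1937118 mGal/m
h = 103.73 / 0.1937118 = 535.49 m

535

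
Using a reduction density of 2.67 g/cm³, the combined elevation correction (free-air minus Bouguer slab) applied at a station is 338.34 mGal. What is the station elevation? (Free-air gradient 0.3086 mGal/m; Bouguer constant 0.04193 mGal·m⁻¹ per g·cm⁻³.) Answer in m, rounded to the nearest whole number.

Combined gradient = 0.3086 − 0.04193 × 2.67 = 0.1966469 mGal/m
h = 338.34 / 0.1966469 = 1720.55 m

1721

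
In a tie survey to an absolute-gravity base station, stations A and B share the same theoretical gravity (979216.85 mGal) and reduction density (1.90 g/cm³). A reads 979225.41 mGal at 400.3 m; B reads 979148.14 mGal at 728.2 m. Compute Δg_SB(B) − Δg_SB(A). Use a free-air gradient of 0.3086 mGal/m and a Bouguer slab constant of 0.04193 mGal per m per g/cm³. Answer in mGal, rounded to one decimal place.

-2.2

Δg_SB(A) = 979225.41 − 979216.85 + 0.3086×400.3 − 0.04193×1.90×400.3 = 100.20 mGal
Δg_SB(B) = 979148.14 − 979216.85 + 0.3086×728.2 − 0.04193×1.90×728.2 = 98.00 mGal
Difference = 98.00 − (100.20) = -2.20 mGal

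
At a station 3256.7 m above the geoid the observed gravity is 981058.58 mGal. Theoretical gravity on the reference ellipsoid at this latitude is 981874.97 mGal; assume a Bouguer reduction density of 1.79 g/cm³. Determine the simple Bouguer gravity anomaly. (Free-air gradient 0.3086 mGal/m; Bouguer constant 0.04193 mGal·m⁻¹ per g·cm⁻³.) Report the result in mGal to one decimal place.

Free-air correction = 0.3086 × 3256.7 = 1005.02 mGal
Free-air anomaly = 981058.58 − 981874.97 + (1005.02) = 188.63 mGal
Bouguer slab correction = 0.04193 × 1.79 × 3256.7 = 244.43 mGal
Simple Bouguer anomaly = 188.63 − (244.43) = -55.80 mGal

-55.8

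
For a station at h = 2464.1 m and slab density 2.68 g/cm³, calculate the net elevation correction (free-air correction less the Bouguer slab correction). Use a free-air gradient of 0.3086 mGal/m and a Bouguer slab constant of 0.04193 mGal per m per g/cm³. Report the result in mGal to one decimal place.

483.5

Combined gradient = 0.3086 − 0.04193 × 2.68 = 0.1962276 mGal/m
Combined elevation correction = 0.1962276 × 2464.1 = 483.5 mGal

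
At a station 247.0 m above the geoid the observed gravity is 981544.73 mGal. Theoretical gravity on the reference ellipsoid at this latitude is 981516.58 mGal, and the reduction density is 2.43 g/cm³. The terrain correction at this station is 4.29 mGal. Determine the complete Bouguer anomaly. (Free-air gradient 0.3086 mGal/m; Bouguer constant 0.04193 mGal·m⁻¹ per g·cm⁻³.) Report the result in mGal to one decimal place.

Free-air correction = 0.3086 × 247.0 = 76.22 mGal
Free-air anomaly = 981544.73 − 981516.58 + (76.22) = 104.37 mGal
Bouguer slab correction = 0.04193 × 2.43 × 247.0 = 25.17 mGal
Simple Bouguer anomaly = 104.37 − (25.17) = 79.20 mGal
Complete Bouguer anomaly = 79.20 + 4.29 = 83.49 mGal

83.5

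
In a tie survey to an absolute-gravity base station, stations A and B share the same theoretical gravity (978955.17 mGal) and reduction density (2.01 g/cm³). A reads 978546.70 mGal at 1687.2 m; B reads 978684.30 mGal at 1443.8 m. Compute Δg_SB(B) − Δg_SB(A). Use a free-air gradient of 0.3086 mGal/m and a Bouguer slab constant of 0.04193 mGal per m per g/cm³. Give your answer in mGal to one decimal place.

83.0

Δg_SB(A) = 978546.70 − 978955.17 + 0.3086×1687.2 − 0.04193×2.01×1687.2 = -30.00 mGal
Δg_SB(B) = 978684.30 − 978955.17 + 0.3086×1443.8 − 0.04193×2.01×1443.8 = 53.00 mGal
Difference = 53.00 − (-30.00) = 83.00 mGal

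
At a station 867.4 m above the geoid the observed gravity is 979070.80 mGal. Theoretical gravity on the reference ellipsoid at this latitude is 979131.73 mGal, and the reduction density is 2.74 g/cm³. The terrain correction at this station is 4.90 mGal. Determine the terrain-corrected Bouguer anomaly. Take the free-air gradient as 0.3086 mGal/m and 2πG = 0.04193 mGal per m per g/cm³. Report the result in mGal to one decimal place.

Free-air correction = 0.3086 × 867.4 = 267.68 mGal
Free-air anomaly = 979070.80 − 979131.73 + (267.68) = 206.75 mGal
Bouguer slab correction = 0.04193 × 2.74 × 867.4 = 99.65 mGal
Simple Bouguer anomaly = 206.75 − (99.65) = 107.10 mGal
Complete Bouguer anomaly = 107.10 + 4.90 = 112.00 mGal

112.0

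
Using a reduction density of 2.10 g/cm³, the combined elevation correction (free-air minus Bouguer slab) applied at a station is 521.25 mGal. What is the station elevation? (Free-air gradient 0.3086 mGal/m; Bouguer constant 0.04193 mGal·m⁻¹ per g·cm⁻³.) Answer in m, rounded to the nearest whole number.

2363

Combined gradient = 0.3086 − 0.04193 × 2.10 = 0.2205470 mGal/m
h = 521.25 / 0.2205470 = 2363.44 m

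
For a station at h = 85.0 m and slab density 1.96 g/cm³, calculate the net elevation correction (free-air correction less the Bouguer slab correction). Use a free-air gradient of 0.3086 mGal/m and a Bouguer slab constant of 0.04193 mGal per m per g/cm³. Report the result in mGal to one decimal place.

Combined gradient = 0.3086 − 0.04193 × 1.96 = 0.2264172 mGal/m
Combined elevation correction = 0.2264172 × 85.0 = 19.2 mGal

19.2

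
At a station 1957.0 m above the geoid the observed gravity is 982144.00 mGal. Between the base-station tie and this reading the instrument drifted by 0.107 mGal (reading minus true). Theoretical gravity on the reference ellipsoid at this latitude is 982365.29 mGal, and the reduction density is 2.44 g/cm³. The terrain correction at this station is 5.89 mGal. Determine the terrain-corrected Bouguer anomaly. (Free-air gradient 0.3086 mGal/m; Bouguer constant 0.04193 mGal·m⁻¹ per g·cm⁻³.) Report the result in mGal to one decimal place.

188.2

Drift-corrected reading = 982144.00 − (0.107) = 982143.893 mGal
Free-air correction = 0.3086 × 1957.0 = 603.93 mGal
Free-air anomaly = 982143.893 − 982365.29 + (603.93) = 382.533 mGal
Bouguer slab correction = 0.04193 × 2.44 × 1957.0 = 200.22 mGal
Simple Bouguer anomaly = 382.533 − (200.22) = 182.313 mGal
Complete Bouguer anomaly = 182.313 + 5.89 = 188.203 mGal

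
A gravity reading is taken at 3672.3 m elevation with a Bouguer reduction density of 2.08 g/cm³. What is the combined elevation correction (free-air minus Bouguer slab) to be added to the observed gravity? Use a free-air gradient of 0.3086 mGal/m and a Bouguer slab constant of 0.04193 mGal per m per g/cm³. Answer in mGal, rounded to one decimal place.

Combined gradient = 0.3086 − 0.04193 × 2.08 = 0.2213856 mGal/m
Combined elevation correction = 0.2213856 × 3672.3 = 813.0 mGal

813.0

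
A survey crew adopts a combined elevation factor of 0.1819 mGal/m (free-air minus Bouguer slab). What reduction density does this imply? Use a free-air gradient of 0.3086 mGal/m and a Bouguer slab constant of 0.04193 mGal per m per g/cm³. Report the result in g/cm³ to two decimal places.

0.1819 = 0.3086 − 0.04193 × ρ
ρ = (0.3086 − 0.1819) / 0.04193 = 3.02 g/cm³

3.02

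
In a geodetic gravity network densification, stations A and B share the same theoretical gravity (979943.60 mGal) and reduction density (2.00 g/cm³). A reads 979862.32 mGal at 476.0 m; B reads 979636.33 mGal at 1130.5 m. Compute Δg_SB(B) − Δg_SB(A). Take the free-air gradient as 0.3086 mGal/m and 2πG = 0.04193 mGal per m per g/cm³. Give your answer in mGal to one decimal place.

-78.9

Δg_SB(A) = 979862.32 − 979943.60 + 0.3086×476.0 − 0.04193×2.00×476.0 = 25.70 mGal
Δg_SB(B) = 979636.33 − 979943.60 + 0.3086×1130.5 − 0.04193×2.00×1130.5 = -53.20 mGal
Difference = -53.20 − (25.70) = -78.90 mGal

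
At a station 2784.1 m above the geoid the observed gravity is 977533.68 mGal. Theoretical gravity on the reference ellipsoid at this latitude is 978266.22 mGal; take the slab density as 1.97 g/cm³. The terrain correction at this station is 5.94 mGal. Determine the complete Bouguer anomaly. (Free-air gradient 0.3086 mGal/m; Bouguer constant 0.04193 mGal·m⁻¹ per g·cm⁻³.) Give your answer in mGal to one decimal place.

Free-air correction = 0.3086 × 2784.1 = 859.17 mGal
Free-air anomaly = 977533.68 − 978266.22 + (859.17) = 126.63 mGal
Bouguer slab correction = 0.04193 × 1.97 × 2784.1 = 229.97 mGal
Simple Bouguer anomaly = 126.63 − (229.97) = -103.34 mGal
Complete Bouguer anomaly = -103.34 + 5.94 = -97.40 mGal

-97.4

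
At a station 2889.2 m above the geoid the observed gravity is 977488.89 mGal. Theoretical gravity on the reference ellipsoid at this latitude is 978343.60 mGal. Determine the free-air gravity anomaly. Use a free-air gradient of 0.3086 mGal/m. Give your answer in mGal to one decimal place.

36.9

Free-air correction = 0.3086 × 2889.2 = 891.61 mGal
Free-air anomaly = 977488.89 − 978343.60 + (891.61) = 36.90 mGal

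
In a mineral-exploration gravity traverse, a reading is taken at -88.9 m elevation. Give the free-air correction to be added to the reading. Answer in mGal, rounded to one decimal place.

-27.4

Free-air correction = 0.3086 × -88.9 = -27.4 mGal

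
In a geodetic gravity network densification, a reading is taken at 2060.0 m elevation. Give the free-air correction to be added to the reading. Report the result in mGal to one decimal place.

635.7

Free-air correction = 0.3086 × 2060.0 = 635.7 mGal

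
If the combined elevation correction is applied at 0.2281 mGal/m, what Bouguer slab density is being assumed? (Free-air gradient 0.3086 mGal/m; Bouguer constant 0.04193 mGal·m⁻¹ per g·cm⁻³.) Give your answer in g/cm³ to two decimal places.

1.92

0.2281 = 0.3086 − 0.04193 × ρ
ρ = (0.3086 − 0.2281) / 0.04193 = 1.92 g/cm³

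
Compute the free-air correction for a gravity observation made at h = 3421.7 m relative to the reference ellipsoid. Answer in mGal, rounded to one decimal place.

1055.9

Free-air correction = 0.3086 × 3421.7 = 1055.9 mGal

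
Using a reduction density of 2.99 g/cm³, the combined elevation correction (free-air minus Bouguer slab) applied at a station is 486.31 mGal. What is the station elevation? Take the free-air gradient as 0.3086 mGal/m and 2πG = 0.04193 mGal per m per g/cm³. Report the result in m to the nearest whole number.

Combined gradient = 0.3086 − 0.04193 × 2.99 = 0.1832293 mGal/m
h = 486.31 / 0.1832293 = 2654.11 m

2654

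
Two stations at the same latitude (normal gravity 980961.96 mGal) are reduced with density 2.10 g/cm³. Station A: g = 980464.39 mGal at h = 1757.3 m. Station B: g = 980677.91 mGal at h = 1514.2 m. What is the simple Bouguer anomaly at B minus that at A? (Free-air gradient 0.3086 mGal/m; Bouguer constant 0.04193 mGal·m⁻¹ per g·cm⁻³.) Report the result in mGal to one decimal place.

Δg_SB(A) = 980464.39 − 980961.96 + 0.3086×1757.3 − 0.04193×2.10×1757.3 = -110.00 mGal
Δg_SB(B) = 980677.91 − 980961.96 + 0.3086×1514.2 − 0.04193×2.10×1514.2 = 49.90 mGal
Difference = 49.90 − (-110.00) = 159.90 mGal

159.9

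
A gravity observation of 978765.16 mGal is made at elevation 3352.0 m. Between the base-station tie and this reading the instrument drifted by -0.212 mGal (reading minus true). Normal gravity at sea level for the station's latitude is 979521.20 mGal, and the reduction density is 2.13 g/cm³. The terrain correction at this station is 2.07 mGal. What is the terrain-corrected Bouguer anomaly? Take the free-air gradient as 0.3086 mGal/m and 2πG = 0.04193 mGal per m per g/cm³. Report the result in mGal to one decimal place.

-18.7

Drift-corrected reading = 978765.16 − (-0.212) = 978765.372 mGal
Free-air correction = 0.3086 × 3352.0 = 1034.43 mGal
Free-air anomaly = 978765.372 − 979521.20 + (1034.43) = 278.602 mGal
Bouguer slab correction = 0.04193 × 2.13 × 3352.0 = 299.37 mGal
Simple Bouguer anomaly = 278.602 − (299.37) = -20.768 mGal
Complete Bouguer anomaly = -20.768 + 2.07 = -18.698 mGal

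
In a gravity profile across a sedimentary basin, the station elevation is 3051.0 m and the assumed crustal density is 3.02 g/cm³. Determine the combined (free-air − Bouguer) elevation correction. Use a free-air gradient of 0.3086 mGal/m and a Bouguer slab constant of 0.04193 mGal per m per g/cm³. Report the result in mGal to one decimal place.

Combined gradient = 0.3086 − 0.04193 × 3.02 = 0.1819714 mGal/m
Combined elevation correction = 0.1819714 × 3051.0 = 555.2 mGal

555.2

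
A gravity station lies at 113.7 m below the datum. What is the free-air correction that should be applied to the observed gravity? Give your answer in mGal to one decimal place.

Free-air correction = 0.3086 × -113.7 = -35.1 mGal

-35.1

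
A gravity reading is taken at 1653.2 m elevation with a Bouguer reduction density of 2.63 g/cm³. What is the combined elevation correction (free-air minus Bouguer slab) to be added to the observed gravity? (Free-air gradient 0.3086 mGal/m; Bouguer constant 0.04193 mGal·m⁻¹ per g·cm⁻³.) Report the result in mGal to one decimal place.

Combined gradient = 0.3086 − 0.04193 × 2.63 = 0.1983241 mGal/m
Combined elevation correction = 0.1983241 × 1653.2 = 327.9 mGal

327.9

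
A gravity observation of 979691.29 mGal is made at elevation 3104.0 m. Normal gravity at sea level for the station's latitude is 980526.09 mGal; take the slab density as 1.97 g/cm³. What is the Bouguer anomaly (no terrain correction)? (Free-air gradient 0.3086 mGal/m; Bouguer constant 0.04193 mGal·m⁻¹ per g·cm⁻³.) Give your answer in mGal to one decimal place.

Free-air correction = 0.3086 × 3104.0 = 957.89 mGal
Free-air anomaly = 979691.29 − 980526.09 + (957.89) = 123.09 mGal
Bouguer slab correction = 0.04193 × 1.97 × 3104.0 = 256.40 mGal
Simple Bouguer anomaly = 123.09 − (256.40) = -133.31 mGal

-133.3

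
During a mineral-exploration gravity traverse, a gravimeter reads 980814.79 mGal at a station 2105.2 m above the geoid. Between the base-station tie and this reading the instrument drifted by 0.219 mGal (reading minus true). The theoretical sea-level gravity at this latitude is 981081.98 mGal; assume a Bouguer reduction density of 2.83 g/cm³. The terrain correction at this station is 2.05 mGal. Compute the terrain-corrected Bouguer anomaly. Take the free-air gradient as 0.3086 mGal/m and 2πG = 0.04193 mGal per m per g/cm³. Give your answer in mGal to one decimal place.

Drift-corrected reading = 980814.79 − (0.219) = 980814.571 mGal
Free-air correction = 0.3086 × 2105.2 = 649.66 mGal
Free-air anomaly = 980814.571 − 981081.98 + (649.66) = 382.251 mGal
Bouguer slab correction = 0.04193 × 2.83 × 2105.2 = 249.81 mGal
Simple Bouguer anomaly = 382.251 − (249.81) = 132.441 mGal
Complete Bouguer anomaly = 132.441 + 2.05 = 134.491 mGal

134.5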